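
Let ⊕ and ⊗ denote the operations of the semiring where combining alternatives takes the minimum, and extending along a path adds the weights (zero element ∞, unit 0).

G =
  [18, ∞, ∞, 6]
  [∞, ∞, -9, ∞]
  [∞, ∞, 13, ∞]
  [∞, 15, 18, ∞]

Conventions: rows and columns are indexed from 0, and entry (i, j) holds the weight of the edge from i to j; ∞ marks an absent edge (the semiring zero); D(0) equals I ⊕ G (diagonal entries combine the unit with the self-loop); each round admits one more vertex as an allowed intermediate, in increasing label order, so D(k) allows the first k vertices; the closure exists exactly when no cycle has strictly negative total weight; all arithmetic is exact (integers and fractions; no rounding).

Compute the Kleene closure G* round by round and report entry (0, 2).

D(0):
  [0, ∞, ∞, 6]
  [∞, 0, -9, ∞]
  [∞, ∞, 0, ∞]
  [∞, 15, 18, 0]
D(1):
  [0, ∞, ∞, 6]
  [∞, 0, -9, ∞]
  [∞, ∞, 0, ∞]
  [∞, 15, 18, 0]
D(2):
  [0, ∞, ∞, 6]
  [∞, 0, -9, ∞]
  [∞, ∞, 0, ∞]
  [∞, 15, 6, 0]
D(3):
  [0, ∞, ∞, 6]
  [∞, 0, -9, ∞]
  [∞, ∞, 0, ∞]
  [∞, 15, 6, 0]
D(4):
  [0, 21, 12, 6]
  [∞, 0, -9, ∞]
  [∞, ∞, 0, ∞]
  [∞, 15, 6, 0]
Answer: G*[0][2] = 12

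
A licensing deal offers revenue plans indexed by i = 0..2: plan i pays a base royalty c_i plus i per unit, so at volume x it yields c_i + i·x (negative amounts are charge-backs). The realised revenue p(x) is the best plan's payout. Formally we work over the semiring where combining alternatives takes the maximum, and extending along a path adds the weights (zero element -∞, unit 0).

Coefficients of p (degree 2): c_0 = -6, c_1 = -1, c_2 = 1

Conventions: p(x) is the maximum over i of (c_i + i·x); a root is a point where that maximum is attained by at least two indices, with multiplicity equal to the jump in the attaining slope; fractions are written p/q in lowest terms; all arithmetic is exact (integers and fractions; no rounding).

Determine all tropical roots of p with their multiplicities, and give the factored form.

hull edge (i=0, c=-6) to (i=1, c=-1): slope 5, span 1
hull edge (i=1, c=-1) to (i=2, c=1): slope 2, span 1
Factored form: p(x) = 1 ⊗ (x ⊕ (-5)) ⊗ (x ⊕ (-2))
Answer: roots = -5 (mult 1), -2 (mult 1)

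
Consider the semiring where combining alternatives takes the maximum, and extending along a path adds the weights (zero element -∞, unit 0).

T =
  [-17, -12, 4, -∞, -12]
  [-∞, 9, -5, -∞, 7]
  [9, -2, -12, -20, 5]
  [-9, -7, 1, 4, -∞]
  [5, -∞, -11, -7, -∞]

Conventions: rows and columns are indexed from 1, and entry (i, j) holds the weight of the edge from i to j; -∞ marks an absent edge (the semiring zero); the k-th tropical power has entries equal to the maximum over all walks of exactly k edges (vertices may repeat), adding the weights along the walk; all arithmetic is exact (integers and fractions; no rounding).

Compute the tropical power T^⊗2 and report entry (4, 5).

T^⊗2:
  [13, 2, -8, -16, 9]
  [12, 18, 4, 0, 16]
  [10, 7, 13, -2, 5]
  [10, 2, 5, 8, 6]
  [-2, -7, 9, -3, -6]
Key observation: the optimum is the walk 4->3->5, with weight 1 + 5 = 6.
Optimal value attained by: walk 4->3->5.
Answer: (T^⊗2)[4][5] = 6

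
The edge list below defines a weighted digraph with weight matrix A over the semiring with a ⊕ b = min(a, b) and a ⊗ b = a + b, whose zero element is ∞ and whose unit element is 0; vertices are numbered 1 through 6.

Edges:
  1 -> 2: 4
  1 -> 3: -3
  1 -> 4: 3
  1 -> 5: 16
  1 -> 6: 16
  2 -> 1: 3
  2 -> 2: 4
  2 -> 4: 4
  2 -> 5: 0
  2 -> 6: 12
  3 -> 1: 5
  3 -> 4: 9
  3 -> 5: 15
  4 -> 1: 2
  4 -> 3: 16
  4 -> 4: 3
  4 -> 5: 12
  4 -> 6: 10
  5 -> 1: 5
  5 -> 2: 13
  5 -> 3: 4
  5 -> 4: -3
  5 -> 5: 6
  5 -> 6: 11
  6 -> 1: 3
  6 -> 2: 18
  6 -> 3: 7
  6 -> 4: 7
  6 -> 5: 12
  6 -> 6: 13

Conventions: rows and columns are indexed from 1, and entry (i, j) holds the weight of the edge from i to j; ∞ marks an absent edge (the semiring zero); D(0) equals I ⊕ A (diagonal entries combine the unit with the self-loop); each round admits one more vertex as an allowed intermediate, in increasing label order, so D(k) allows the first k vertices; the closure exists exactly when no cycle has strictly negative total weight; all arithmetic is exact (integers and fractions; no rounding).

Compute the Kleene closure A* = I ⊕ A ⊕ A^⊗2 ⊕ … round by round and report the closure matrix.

D(0):
  [0, 4, -3, 3, 16, 16]
  [3, 0, ∞, 4, 0, 12]
  [5, ∞, 0, 9, 15, ∞]
  [2, ∞, 16, 0, 12, 10]
  [5, 13, 4, -3, 0, 11]
  [3, 18, 7, 7, 12, 0]
D(1):
  [0, 4, -3, 3, 16, 16]
  [3, 0, 0, 4, 0, 12]
  [5, 9, 0, 8, 15, 21]
  [2, 6, -1, 0, 12, 10]
  [5, 9, 2, -3, 0, 11]
  [3, 7, 0, 6, 12, 0]
D(2):
  [0, 4, -3, 3, 4, 16]
  [3, 0, 0, 4, 0, 12]
  [5, 9, 0, 8, 9, 21]
  [2, 6, -1, 0, 6, 10]
  [5, 9, 2, -3, 0, 11]
  [3, 7, 0, 6, 7, 0]
D(3):
  [0, 4, -3, 3, 4, 16]
  [3, 0, 0, 4, 0, 12]
  [5, 9, 0, 8, 9, 21]
  [2, 6, -1, 0, 6, 10]
  [5, 9, 2, -3, 0, 11]
  [3, 7, 0, 6, 7, 0]
D(4):
  [0, 4, -3, 3, 4, 13]
  [3, 0, 0, 4, 0, 12]
  [5, 9, 0, 8, 9, 18]
  [2, 6, -1, 0, 6, 10]
  [-1, 3, -4, -3, 0, 7]
  [3, 7, 0, 6, 7, 0]
D(5):
  [0, 4, -3, 1, 4, 11]
  [-1, 0, -4, -3, 0, 7]
  [5, 9, 0, 6, 9, 16]
  [2, 6, -1, 0, 6, 10]
  [-1, 3, -4, -3, 0, 7]
  [3, 7, 0, 4, 7, 0]
D(6):
  [0, 4, -3, 1, 4, 11]
  [-1, 0, -4, -3, 0, 7]
  [5, 9, 0, 6, 9, 16]
  [2, 6, -1, 0, 6, 10]
  [-1, 3, -4, -3, 0, 7]
  [3, 7, 0, 4, 7, 0]
Answer: A* = [[0, 4, -3, 1, 4, 11], [-1, 0, -4, -3, 0, 7], [5, 9, 0, 6, 9, 16], [2, 6, -1, 0, 6, 10], [-1, 3, -4, -3, 0, 7], [3, 7, 0, 4, 7, 0]]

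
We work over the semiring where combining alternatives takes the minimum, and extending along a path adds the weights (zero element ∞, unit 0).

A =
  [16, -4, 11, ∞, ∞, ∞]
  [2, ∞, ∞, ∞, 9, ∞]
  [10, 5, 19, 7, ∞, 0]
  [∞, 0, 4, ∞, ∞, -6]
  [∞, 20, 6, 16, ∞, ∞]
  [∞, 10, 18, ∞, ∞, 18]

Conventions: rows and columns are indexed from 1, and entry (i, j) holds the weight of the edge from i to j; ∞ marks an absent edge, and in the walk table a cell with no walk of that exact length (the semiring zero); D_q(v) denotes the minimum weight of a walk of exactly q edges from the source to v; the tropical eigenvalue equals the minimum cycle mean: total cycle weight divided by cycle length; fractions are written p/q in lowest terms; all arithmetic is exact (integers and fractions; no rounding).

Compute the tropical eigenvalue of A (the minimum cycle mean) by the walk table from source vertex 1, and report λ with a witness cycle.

q=0: [0, ∞, ∞, ∞, ∞, ∞]
q=1: [16, -4, 11, ∞, ∞, ∞]
q=2: [-2, 12, 27, 18, 5, 11]
q=3: [14, -6, 9, 21, 21, 12]
q=4: [-4, 10, 25, 16, 3, 9]
q=5: [12, -8, 7, 19, 19, 10]
q=6: [-6, 8, 23, 14, 1, 7]
Optimal cycle mean attained by: cycle 1->2->1, total (-4) + 2, length 2.
Answer: λ = -1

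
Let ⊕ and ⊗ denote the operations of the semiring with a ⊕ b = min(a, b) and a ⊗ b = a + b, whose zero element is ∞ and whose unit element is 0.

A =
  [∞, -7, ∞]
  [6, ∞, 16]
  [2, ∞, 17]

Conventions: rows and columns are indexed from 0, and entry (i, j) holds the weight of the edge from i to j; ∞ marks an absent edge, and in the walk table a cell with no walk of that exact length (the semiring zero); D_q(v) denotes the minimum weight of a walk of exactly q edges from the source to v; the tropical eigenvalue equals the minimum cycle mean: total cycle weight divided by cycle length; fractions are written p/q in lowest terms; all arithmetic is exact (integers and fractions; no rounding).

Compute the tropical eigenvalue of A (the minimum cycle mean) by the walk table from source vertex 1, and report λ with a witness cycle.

q=0: [∞, 0, ∞]
q=1: [6, ∞, 16]
q=2: [18, -1, 33]
q=3: [5, 11, 15]
Optimal cycle mean attained by: cycle 0->1->0, total (-7) + 6, length 2.
Answer: λ = -1/2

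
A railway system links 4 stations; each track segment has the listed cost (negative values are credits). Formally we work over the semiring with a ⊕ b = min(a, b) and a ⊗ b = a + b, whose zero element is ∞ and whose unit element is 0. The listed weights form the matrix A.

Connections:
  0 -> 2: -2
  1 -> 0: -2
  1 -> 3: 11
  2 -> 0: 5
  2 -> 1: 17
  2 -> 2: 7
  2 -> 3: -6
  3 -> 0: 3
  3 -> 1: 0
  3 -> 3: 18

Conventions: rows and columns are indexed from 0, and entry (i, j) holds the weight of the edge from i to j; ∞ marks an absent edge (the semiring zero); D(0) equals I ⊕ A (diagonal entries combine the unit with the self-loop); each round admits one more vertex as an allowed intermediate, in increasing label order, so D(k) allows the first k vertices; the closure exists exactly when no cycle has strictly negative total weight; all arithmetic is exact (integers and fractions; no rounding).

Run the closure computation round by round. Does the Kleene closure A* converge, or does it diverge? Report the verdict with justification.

D(0):
  [0, ∞, -2, ∞]
  [-2, 0, ∞, 11]
  [5, 17, 0, -6]
  [3, 0, ∞, 0]
D(1):
  [0, ∞, -2, ∞]
  [-2, 0, -4, 11]
  [5, 17, 0, -6]
  [3, 0, 1, 0]
D(2):
  [0, ∞, -2, ∞]
  [-2, 0, -4, 11]
  [5, 17, 0, -6]
  [-2, 0, -4, 0]
Detection: at round 3, diagonal entry (3, 3) turns strictly negative.
Key observation: the cycle 3->0->2->3 has total weight 3 + (-2) + (-6), which is strictly negative.
Answer: DIVERGES — negative cycle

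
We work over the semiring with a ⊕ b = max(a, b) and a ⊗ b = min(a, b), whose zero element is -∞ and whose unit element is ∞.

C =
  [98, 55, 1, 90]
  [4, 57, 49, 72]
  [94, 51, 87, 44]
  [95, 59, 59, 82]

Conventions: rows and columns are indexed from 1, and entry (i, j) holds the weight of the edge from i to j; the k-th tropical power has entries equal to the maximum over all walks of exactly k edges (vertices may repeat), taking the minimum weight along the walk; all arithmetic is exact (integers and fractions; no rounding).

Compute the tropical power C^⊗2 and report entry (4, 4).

C^⊗2:
  [98, 59, 59, 90]
  [72, 59, 59, 72]
  [94, 55, 87, 90]
  [95, 59, 59, 90]
Key observation: the optimum is the walk 4->1->4, with weight 95 min 90 = 90.
Optimal value attained by: walk 4->1->4.
Answer: (C^⊗2)[4][4] = 90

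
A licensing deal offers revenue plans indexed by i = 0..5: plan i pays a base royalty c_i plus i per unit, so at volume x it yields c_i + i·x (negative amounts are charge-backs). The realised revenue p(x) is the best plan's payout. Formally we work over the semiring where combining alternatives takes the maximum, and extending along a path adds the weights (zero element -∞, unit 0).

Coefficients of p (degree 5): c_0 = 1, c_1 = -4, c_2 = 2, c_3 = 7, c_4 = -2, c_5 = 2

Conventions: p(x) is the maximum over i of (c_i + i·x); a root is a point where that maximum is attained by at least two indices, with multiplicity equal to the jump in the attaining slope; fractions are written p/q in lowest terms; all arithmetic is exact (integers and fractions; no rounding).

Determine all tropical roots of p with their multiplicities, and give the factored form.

hull edge (i=0, c=1) to (i=3, c=7): slope 2, span 3
hull edge (i=3, c=7) to (i=5, c=2): slope -5/2, span 2
Factored form: p(x) = 2 ⊗ (x ⊕ (-2)) ⊗ (x ⊕ (-2)) ⊗ (x ⊕ (-2)) ⊗ (x ⊕ 5/2) ⊗ (x ⊕ 5/2)
Answer: roots = -2 (mult 3), 5/2 (mult 2)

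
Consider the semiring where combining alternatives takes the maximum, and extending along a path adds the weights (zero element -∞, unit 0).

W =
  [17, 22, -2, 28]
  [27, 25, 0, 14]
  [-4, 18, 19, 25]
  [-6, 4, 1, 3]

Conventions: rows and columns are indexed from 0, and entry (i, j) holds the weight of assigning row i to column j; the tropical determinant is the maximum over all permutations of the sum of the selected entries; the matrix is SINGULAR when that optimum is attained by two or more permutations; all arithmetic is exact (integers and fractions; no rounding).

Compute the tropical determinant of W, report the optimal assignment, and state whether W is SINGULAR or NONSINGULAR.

σ = (0, 1, 2, 3): 17 + 25 + 19 + 3 = 64
σ = (0, 1, 3, 2): 17 + 25 + 25 + 1 = 68
σ = (0, 2, 1, 3): 17 + 0 + 18 + 3 = 38
σ = (0, 2, 3, 1): 17 + 0 + 25 + 4 = 46
σ = (0, 3, 1, 2): 17 + 14 + 18 + 1 = 50
σ = (0, 3, 2, 1): 17 + 14 + 19 + 4 = 54
σ = (1, 0, 2, 3): 22 + 27 + 19 + 3 = 71
σ = (1, 0, 3, 2): 22 + 27 + 25 + 1 = 75
σ = (1, 2, 0, 3): 22 + 0 + (-4) + 3 = 21
σ = (1, 2, 3, 0): 22 + 0 + 25 + (-6) = 41
σ = (1, 3, 0, 2): 22 + 14 + (-4) + 1 = 33
σ = (1, 3, 2, 0): 22 + 14 + 19 + (-6) = 49
σ = (2, 0, 1, 3): (-2) + 27 + 18 + 3 = 46
σ = (2, 0, 3, 1): (-2) + 27 + 25 + 4 = 54
σ = (2, 1, 0, 3): (-2) + 25 + (-4) + 3 = 22
σ = (2, 1, 3, 0): (-2) + 25 + 25 + (-6) = 42
σ = (2, 3, 0, 1): (-2) + 14 + (-4) + 4 = 12
σ = (2, 3, 1, 0): (-2) + 14 + 18 + (-6) = 24
σ = (3, 0, 1, 2): 28 + 27 + 18 + 1 = 74
σ = (3, 0, 2, 1): 28 + 27 + 19 + 4 = 78
σ = (3, 1, 0, 2): 28 + 25 + (-4) + 1 = 50
σ = (3, 1, 2, 0): 28 + 25 + 19 + (-6) = 66
σ = (3, 2, 0, 1): 28 + 0 + (-4) + 4 = 28
σ = (3, 2, 1, 0): 28 + 0 + 18 + (-6) = 40
Optimal value attained by: σ = (3, 0, 2, 1).
Answer: det⊕(W) = 78; verdict: NONSINGULAR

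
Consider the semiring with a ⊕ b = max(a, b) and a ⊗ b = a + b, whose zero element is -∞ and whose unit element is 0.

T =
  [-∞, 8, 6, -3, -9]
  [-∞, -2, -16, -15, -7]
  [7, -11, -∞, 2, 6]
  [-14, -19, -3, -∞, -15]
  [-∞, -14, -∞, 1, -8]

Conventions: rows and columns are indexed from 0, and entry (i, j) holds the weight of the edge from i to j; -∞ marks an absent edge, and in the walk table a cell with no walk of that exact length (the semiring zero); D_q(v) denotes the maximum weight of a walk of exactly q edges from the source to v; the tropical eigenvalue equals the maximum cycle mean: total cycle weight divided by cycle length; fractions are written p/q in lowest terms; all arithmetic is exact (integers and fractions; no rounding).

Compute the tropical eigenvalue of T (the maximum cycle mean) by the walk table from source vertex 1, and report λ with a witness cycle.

q=0: [-∞, 0, -∞, -∞, -∞]
q=1: [-∞, -2, -16, -15, -7]
q=2: [-9, -4, -18, -6, -9]
q=3: [-11, -1, -3, -8, -11]
q=4: [4, -3, -5, -1, 3]
q=5: [2, 12, 10, 4, 1]
Optimal cycle mean attained by: cycle 0->2->0, total 6 + 7, length 2.
Answer: λ = 13/2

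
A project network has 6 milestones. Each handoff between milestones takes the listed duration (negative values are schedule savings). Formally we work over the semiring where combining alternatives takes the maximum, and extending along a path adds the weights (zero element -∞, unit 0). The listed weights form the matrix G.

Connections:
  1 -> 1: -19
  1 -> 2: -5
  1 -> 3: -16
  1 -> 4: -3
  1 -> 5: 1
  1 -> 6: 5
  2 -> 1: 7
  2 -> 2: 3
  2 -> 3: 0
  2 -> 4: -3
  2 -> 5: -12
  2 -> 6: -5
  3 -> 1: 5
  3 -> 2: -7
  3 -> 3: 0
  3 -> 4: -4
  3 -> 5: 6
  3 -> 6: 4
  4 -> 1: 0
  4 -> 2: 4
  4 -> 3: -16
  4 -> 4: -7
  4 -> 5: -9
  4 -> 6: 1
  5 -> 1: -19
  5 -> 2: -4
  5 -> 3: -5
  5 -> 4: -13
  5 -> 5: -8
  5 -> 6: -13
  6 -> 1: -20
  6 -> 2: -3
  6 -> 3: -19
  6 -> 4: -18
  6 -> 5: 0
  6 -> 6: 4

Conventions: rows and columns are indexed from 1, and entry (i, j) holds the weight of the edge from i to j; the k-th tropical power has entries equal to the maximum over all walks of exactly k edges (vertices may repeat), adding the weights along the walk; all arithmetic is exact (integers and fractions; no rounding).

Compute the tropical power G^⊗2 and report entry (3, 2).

G^⊗2:
  [2, 2, -4, -8, 5, 9]
  [10, 6, 3, 4, 8, 12]
  [5, 2, 1, 2, 6, 10]
  [11, 7, 4, 1, 1, 5]
  [3, -1, -4, -7, 1, -1]
  [4, 1, -3, -6, 4, 8]
Key observation: the optimum is the walk 3->5->2, with weight 6 + (-4) = 2.
Optimal value attained by: walk 3->5->2.
Answer: (G^⊗2)[3][2] = 2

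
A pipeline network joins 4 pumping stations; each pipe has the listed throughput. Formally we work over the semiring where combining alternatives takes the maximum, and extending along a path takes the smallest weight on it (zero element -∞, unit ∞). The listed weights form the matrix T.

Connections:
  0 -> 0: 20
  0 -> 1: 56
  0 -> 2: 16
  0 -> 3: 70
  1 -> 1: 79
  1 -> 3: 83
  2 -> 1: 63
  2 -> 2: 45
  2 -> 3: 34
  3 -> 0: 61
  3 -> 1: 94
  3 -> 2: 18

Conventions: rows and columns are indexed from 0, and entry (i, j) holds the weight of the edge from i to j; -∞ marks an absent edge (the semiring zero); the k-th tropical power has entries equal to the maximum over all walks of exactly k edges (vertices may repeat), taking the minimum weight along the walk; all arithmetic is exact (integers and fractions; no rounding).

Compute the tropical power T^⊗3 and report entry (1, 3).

T^⊗2:
  [61, 70, 18, 56]
  [61, 83, 18, 79]
  [34, 63, 45, 63]
  [20, 79, 18, 83]
T^⊗3:
  [56, 70, 18, 70]
  [61, 79, 18, 83]
  [61, 63, 45, 63]
  [61, 83, 18, 79]
Key observation: the optimum is the walk 1->3->1->3, with weight 83 min 94 min 83 = 83.
Optimal value attained by: walk 1->3->1->3.
Answer: (T^⊗3)[1][3] = 83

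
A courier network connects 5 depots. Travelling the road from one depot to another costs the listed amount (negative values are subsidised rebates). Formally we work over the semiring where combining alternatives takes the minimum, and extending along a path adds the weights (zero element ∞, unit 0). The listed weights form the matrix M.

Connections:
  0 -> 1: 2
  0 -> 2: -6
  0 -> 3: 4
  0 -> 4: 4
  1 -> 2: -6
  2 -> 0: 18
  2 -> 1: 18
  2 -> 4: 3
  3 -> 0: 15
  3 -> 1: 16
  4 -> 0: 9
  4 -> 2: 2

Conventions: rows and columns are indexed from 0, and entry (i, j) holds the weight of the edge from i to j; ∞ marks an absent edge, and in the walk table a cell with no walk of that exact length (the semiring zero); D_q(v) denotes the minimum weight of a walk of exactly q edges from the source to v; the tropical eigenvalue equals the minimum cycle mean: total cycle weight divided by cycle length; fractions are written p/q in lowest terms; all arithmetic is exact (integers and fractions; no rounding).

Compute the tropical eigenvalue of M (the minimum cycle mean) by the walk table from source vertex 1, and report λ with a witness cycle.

q=0: [∞, 0, ∞, ∞, ∞]
q=1: [∞, ∞, -6, ∞, ∞]
q=2: [12, 12, ∞, ∞, -3]
q=3: [6, 14, -1, 16, 16]
q=4: [17, 8, 0, 10, 2]
q=5: [11, 18, 2, 21, 3]
Optimal cycle mean attained by: cycle 0->1->2->4->0, total 2 + (-6) + 3 + 9, length 4.
Answer: λ = 2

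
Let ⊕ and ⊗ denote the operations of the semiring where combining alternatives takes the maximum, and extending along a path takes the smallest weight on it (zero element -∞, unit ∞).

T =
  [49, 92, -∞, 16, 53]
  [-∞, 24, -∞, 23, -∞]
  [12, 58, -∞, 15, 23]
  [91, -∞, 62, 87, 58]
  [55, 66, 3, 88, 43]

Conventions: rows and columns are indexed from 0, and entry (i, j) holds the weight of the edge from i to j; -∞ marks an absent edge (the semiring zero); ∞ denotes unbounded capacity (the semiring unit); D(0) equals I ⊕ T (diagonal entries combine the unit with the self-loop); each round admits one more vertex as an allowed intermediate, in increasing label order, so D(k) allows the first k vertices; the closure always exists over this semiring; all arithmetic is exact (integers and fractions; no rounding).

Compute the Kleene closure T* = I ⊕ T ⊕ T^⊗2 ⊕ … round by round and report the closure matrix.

D(0):
  [∞, 92, -∞, 16, 53]
  [-∞, ∞, -∞, 23, -∞]
  [12, 58, ∞, 15, 23]
  [91, -∞, 62, ∞, 58]
  [55, 66, 3, 88, ∞]
D(1):
  [∞, 92, -∞, 16, 53]
  [-∞, ∞, -∞, 23, -∞]
  [12, 58, ∞, 15, 23]
  [91, 91, 62, ∞, 58]
  [55, 66, 3, 88, ∞]
D(2):
  [∞, 92, -∞, 23, 53]
  [-∞, ∞, -∞, 23, -∞]
  [12, 58, ∞, 23, 23]
  [91, 91, 62, ∞, 58]
  [55, 66, 3, 88, ∞]
D(3):
  [∞, 92, -∞, 23, 53]
  [-∞, ∞, -∞, 23, -∞]
  [12, 58, ∞, 23, 23]
  [91, 91, 62, ∞, 58]
  [55, 66, 3, 88, ∞]
D(4):
  [∞, 92, 23, 23, 53]
  [23, ∞, 23, 23, 23]
  [23, 58, ∞, 23, 23]
  [91, 91, 62, ∞, 58]
  [88, 88, 62, 88, ∞]
D(5):
  [∞, 92, 53, 53, 53]
  [23, ∞, 23, 23, 23]
  [23, 58, ∞, 23, 23]
  [91, 91, 62, ∞, 58]
  [88, 88, 62, 88, ∞]
Answer: T* = [[∞, 92, 53, 53, 53], [23, ∞, 23, 23, 23], [23, 58, ∞, 23, 23], [91, 91, 62, ∞, 58], [88, 88, 62, 88, ∞]]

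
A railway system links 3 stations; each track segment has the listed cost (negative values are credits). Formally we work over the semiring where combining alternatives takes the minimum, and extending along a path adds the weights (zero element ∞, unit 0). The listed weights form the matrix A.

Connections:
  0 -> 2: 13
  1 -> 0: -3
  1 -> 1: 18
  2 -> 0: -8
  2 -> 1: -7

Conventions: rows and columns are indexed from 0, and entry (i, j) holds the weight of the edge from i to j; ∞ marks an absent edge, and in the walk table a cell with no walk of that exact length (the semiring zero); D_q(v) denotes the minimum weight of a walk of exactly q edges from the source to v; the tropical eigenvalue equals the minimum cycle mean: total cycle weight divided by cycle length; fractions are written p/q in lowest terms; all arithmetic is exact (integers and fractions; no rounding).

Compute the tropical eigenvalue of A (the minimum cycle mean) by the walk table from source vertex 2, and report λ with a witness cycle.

q=0: [∞, ∞, 0]
q=1: [-8, -7, ∞]
q=2: [-10, 11, 5]
q=3: [-3, -2, 3]
Optimal cycle mean attained by: cycle 0->2->1->0, total 13 + (-7) + (-3), length 3.
Answer: λ = 1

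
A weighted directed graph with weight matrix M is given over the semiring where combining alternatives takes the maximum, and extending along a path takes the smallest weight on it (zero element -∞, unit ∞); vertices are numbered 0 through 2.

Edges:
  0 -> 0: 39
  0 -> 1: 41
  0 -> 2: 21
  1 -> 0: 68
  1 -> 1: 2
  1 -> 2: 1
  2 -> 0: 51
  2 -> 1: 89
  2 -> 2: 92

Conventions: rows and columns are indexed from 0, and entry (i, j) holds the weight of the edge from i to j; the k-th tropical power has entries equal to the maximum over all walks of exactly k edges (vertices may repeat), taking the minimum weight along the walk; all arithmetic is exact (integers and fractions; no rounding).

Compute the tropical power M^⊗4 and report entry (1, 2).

M^⊗2:
  [41, 39, 21]
  [39, 41, 21]
  [68, 89, 92]
M^⊗3:
  [39, 41, 21]
  [41, 39, 21]
  [68, 89, 92]
M^⊗4:
  [41, 39, 21]
  [39, 41, 21]
  [68, 89, 92]
Key observation: the optimum is the walk 1->0->0->0->2, with weight 68 min 39 min 39 min 21 = 21.
Optimal value attained by: walk 1->0->0->0->2.
Answer: (M^⊗4)[1][2] = 21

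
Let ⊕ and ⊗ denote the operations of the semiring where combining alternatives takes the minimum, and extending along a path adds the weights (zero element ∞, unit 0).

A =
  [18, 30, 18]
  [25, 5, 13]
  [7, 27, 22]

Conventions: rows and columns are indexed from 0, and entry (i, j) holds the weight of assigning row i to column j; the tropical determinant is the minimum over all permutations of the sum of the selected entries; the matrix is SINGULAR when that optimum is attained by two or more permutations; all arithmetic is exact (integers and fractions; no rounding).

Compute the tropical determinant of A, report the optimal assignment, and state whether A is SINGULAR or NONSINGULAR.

σ = (0, 1, 2): 18 + 5 + 22 = 45
σ = (0, 2, 1): 18 + 13 + 27 = 58
σ = (1, 0, 2): 30 + 25 + 22 = 77
σ = (1, 2, 0): 30 + 13 + 7 = 50
σ = (2, 0, 1): 18 + 25 + 27 = 70
σ = (2, 1, 0): 18 + 5 + 7 = 30
Optimal value attained by: σ = (2, 1, 0).
Answer: det⊕(A) = 30; verdict: NONSINGULAR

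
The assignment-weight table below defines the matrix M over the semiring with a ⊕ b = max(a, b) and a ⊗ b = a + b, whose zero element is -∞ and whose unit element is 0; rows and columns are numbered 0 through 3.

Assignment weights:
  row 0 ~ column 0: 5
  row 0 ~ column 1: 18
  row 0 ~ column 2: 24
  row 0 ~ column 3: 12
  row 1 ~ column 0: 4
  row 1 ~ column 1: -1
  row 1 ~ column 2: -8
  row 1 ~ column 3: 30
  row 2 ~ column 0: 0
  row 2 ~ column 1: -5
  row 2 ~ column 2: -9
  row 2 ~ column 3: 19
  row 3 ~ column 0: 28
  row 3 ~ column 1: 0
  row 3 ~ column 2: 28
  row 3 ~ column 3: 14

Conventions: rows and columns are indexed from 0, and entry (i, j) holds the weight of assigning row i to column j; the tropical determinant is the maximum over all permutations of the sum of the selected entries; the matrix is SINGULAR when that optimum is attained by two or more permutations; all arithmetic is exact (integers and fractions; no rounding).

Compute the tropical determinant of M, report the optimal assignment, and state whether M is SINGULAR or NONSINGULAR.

σ = (0, 1, 2, 3): 5 + (-1) + (-9) + 14 = 9
σ = (0, 1, 3, 2): 5 + (-1) + 19 + 28 = 51
σ = (0, 2, 1, 3): 5 + (-8) + (-5) + 14 = 6
σ = (0, 2, 3, 1): 5 + (-8) + 19 + 0 = 16
σ = (0, 3, 1, 2): 5 + 30 + (-5) + 28 = 58
σ = (0, 3, 2, 1): 5 + 30 + (-9) + 0 = 26
σ = (1, 0, 2, 3): 18 + 4 + (-9) + 14 = 27
σ = (1, 0, 3, 2): 18 + 4 + 19 + 28 = 69
σ = (1, 2, 0, 3): 18 + (-8) + 0 + 14 = 24
σ = (1, 2, 3, 0): 18 + (-8) + 19 + 28 = 57
σ = (1, 3, 0, 2): 18 + 30 + 0 + 28 = 76
σ = (1, 3, 2, 0): 18 + 30 + (-9) + 28 = 67
σ = (2, 0, 1, 3): 24 + 4 + (-5) + 14 = 37
σ = (2, 0, 3, 1): 24 + 4 + 19 + 0 = 47
σ = (2, 1, 0, 3): 24 + (-1) + 0 + 14 = 37
σ = (2, 1, 3, 0): 24 + (-1) + 19 + 28 = 70
σ = (2, 3, 0, 1): 24 + 30 + 0 + 0 = 54
σ = (2, 3, 1, 0): 24 + 30 + (-5) + 28 = 77
σ = (3, 0, 1, 2): 12 + 4 + (-5) + 28 = 39
σ = (3, 0, 2, 1): 12 + 4 + (-9) + 0 = 7
σ = (3, 1, 0, 2): 12 + (-1) + 0 + 28 = 39
σ = (3, 1, 2, 0): 12 + (-1) + (-9) + 28 = 30
σ = (3, 2, 0, 1): 12 + (-8) + 0 + 0 = 4
σ = (3, 2, 1, 0): 12 + (-8) + (-5) + 28 = 27
Optimal value attained by: σ = (2, 3, 1, 0).
Answer: det⊕(M) = 77; verdict: NONSINGULAR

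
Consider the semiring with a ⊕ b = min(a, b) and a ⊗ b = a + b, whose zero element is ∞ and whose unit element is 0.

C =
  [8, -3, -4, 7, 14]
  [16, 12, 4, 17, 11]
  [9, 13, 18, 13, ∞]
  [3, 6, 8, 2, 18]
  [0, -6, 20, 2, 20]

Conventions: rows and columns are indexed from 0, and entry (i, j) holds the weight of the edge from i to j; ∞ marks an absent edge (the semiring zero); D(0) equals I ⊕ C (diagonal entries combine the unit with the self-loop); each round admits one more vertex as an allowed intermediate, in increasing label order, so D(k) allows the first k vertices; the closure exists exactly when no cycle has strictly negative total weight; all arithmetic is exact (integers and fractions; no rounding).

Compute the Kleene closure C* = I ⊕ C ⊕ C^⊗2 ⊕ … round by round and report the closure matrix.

D(0):
  [0, -3, -4, 7, 14]
  [16, 0, 4, 17, 11]
  [9, 13, 0, 13, ∞]
  [3, 6, 8, 0, 18]
  [0, -6, 20, 2, 0]
D(1):
  [0, -3, -4, 7, 14]
  [16, 0, 4, 17, 11]
  [9, 6, 0, 13, 23]
  [3, 0, -1, 0, 17]
  [0, -6, -4, 2, 0]
D(2):
  [0, -3, -4, 7, 8]
  [16, 0, 4, 17, 11]
  [9, 6, 0, 13, 17]
  [3, 0, -1, 0, 11]
  [0, -6, -4, 2, 0]
D(3):
  [0, -3, -4, 7, 8]
  [13, 0, 4, 17, 11]
  [9, 6, 0, 13, 17]
  [3, 0, -1, 0, 11]
  [0, -6, -4, 2, 0]
D(4):
  [0, -3, -4, 7, 8]
  [13, 0, 4, 17, 11]
  [9, 6, 0, 13, 17]
  [3, 0, -1, 0, 11]
  [0, -6, -4, 2, 0]
D(5):
  [0, -3, -4, 7, 8]
  [11, 0, 4, 13, 11]
  [9, 6, 0, 13, 17]
  [3, 0, -1, 0, 11]
  [0, -6, -4, 2, 0]
Answer: C* = [[0, -3, -4, 7, 8], [11, 0, 4, 13, 11], [9, 6, 0, 13, 17], [3, 0, -1, 0, 11], [0, -6, -4, 2, 0]]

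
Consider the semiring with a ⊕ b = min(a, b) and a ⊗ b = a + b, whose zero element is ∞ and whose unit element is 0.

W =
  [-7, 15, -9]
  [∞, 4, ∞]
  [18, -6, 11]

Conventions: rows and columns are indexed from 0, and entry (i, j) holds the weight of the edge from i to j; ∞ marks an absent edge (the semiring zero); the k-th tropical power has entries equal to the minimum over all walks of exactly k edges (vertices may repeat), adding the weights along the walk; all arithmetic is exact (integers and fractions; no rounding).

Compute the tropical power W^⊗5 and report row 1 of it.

W^⊗2:
  [-14, -15, -16]
  [∞, 8, ∞]
  [11, -2, 9]
W^⊗3:
  [-21, -22, -23]
  [∞, 12, ∞]
  [4, 2, 2]
W^⊗4:
  [-28, -29, -30]
  [∞, 16, ∞]
  [-3, -4, -5]
W^⊗5:
  [-35, -36, -37]
  [∞, 20, ∞]
  [-10, -11, -12]
Answer: row 1 of W^⊗5 = [∞, 20, ∞]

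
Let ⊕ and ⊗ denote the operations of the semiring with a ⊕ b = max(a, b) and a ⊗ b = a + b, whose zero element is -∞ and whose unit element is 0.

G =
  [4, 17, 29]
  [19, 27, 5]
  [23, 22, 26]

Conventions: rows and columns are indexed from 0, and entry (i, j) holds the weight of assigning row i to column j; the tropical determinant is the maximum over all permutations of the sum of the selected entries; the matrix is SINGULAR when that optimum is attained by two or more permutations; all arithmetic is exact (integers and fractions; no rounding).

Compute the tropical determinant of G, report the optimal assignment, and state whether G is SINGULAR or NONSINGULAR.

σ = (0, 1, 2): 4 + 27 + 26 = 57
σ = (0, 2, 1): 4 + 5 + 22 = 31
σ = (1, 0, 2): 17 + 19 + 26 = 62
σ = (1, 2, 0): 17 + 5 + 23 = 45
σ = (2, 0, 1): 29 + 19 + 22 = 70
σ = (2, 1, 0): 29 + 27 + 23 = 79
Optimal value attained by: σ = (2, 1, 0).
Answer: det⊕(G) = 79; verdict: NONSINGULAR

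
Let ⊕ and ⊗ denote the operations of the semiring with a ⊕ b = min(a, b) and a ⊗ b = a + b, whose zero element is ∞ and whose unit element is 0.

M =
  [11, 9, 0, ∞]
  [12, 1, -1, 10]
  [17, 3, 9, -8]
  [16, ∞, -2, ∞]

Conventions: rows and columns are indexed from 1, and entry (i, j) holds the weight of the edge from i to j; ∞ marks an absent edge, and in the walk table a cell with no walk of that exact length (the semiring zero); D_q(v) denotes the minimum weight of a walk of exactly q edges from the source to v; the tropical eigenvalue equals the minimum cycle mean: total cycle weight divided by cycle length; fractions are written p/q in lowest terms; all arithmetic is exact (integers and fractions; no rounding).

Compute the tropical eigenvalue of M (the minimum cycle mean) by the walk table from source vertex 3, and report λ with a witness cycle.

q=0: [∞, ∞, 0, ∞]
q=1: [17, 3, 9, -8]
q=2: [8, 4, -10, 1]
q=3: [7, -7, -1, -18]
q=4: [-2, -6, -20, -9]
Optimal cycle mean attained by: cycle 3->4->3, total (-8) + (-2), length 2.
Answer: λ = -5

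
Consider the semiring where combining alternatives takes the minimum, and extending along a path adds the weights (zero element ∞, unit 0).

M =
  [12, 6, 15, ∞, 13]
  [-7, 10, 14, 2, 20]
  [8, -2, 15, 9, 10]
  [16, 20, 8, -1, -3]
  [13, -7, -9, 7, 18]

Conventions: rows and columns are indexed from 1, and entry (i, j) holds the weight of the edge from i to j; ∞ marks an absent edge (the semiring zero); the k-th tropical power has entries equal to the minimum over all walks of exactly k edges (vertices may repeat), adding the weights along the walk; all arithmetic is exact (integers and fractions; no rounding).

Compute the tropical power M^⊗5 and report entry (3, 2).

M^⊗2:
  [-1, 6, 4, 8, 25]
  [3, -1, 8, 1, -1]
  [-9, 3, 1, 0, 6]
  [10, -10, -12, -2, -4]
  [-14, -11, 6, -5, 1]
M^⊗3:
  [-1, 2, 14, 7, 5]
  [-8, -8, -10, 0, -2]
  [-4, -3, -3, -1, -3]
  [-17, -14, -13, -8, -5]
  [-18, -8, -8, -9, -8]
M^⊗4:
  [-5, -2, -4, 4, 4]
  [-15, -12, -11, -6, -3]
  [-10, -10, -12, -2, -4]
  [-21, -15, -14, -12, -11]
  [-15, -15, -17, -10, -12]
M^⊗5:
  [-9, -6, -5, 0, 1]
  [-19, -13, -12, -10, -9]
  [-17, -14, -13, -8, -5]
  [-22, -18, -20, -13, -15]
  [-22, -19, -21, -13, -13]
Key observation: the optimum is the walk 3->2->4->5->3->2, with weight (-2) + 2 + (-3) + (-9) + (-2) = -14.
Optimal value attained by: walk 3->2->4->5->3->2.
Answer: (M^⊗5)[3][2] = -14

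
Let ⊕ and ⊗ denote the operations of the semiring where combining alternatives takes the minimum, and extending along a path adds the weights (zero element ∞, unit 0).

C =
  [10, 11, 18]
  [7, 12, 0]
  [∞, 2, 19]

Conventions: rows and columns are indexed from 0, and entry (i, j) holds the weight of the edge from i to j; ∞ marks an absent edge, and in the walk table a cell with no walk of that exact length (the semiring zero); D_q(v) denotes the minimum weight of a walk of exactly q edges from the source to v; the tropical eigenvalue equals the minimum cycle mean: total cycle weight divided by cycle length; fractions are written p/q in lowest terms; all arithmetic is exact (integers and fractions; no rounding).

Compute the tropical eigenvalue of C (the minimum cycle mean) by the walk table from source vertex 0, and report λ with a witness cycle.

q=0: [0, ∞, ∞]
q=1: [10, 11, 18]
q=2: [18, 20, 11]
q=3: [27, 13, 20]
Optimal cycle mean attained by: cycle 1->2->1, total 0 + 2, length 2.
Answer: λ = 1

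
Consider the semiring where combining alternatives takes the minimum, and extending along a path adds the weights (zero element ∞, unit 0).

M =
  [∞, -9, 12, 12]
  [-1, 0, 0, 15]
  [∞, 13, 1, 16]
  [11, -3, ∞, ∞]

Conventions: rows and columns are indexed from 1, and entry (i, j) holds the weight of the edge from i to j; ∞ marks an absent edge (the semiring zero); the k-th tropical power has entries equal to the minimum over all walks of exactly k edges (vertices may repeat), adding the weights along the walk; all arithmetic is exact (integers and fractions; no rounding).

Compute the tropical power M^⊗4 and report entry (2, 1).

M^⊗2:
  [-10, -9, -9, 6]
  [-1, -10, 0, 11]
  [12, 13, 2, 17]
  [-4, -3, -3, 12]
M^⊗3:
  [-10, -19, -9, 2]
  [-11, -10, -10, 5]
  [12, 3, 3, 18]
  [-4, -13, -3, 8]
M^⊗4:
  [-20, -19, -19, -4]
  [-11, -20, -10, 1]
  [2, 3, 3, 18]
  [-14, -13, -13, 2]
Key observation: the optimum is the walk 2->1->2->2->1, with weight (-1) + (-9) + 0 + (-1) = -11.
Optimal value attained by: walk 2->1->2->2->1.
Answer: (M^⊗4)[2][1] = -11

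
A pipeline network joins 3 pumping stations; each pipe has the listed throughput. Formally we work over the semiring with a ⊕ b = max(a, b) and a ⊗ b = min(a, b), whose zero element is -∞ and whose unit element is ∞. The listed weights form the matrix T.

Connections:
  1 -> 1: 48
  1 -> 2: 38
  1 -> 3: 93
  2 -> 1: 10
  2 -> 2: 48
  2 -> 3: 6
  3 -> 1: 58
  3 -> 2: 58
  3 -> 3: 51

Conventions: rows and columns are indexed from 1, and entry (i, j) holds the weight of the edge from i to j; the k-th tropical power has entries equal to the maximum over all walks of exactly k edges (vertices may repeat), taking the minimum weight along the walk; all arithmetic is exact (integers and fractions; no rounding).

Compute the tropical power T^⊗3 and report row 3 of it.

T^⊗2:
  [58, 58, 51]
  [10, 48, 10]
  [51, 51, 58]
T^⊗3:
  [51, 51, 58]
  [10, 48, 10]
  [58, 58, 51]
Answer: row 3 of T^⊗3 = [58, 58, 51]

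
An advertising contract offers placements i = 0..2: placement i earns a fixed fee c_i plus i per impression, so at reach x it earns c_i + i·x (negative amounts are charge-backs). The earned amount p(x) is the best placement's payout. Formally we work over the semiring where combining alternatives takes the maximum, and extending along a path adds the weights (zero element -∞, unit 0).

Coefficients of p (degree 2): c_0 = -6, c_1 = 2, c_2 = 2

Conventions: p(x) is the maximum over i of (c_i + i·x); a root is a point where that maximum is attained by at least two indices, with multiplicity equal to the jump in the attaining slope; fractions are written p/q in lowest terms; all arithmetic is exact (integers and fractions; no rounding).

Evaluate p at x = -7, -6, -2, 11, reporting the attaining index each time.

p(-7) = max(-6+0·(-7)=-6, 2+1·(-7)=-5, 2+2·(-7)=-12) = -5 (attained by i=1)
p(-6) = max(-6+0·(-6)=-6, 2+1·(-6)=-4, 2+2·(-6)=-10) = -4 (attained by i=1)
p(-2) = max(-6+0·(-2)=-6, 2+1·(-2)=0, 2+2·(-2)=-2) = 0 (attained by i=1)
p(11) = max(-6+0·11=-6, 2+1·11=13, 2+2·11=24) = 24 (attained by i=2)
Answer: p(-7) = -5; p(-6) = -4; p(-2) = 0; p(11) = 24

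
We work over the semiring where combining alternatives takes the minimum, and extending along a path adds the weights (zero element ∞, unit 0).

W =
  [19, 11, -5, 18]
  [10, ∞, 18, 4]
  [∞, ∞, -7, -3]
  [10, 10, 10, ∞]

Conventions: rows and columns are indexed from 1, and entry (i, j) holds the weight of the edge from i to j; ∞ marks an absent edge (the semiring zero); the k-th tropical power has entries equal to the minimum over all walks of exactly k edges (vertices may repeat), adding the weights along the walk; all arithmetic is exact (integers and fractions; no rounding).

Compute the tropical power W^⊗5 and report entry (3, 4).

W^⊗2:
  [21, 28, -12, -8]
  [14, 14, 5, 15]
  [7, 7, -14, -10]
  [20, 21, 3, 7]
W^⊗3:
  [2, 2, -19, -15]
  [24, 25, -2, 2]
  [0, 0, -21, -17]
  [17, 17, -4, 0]
W^⊗4:
  [-5, -5, -26, -22]
  [12, 12, -9, -5]
  [-7, -7, -28, -24]
  [10, 10, -11, -7]
W^⊗5:
  [-12, -12, -33, -29]
  [5, 5, -16, -12]
  [-14, -14, -35, -31]
  [3, 3, -18, -14]
Key observation: the optimum is the walk 3->3->3->3->3->4, with weight (-7) + (-7) + (-7) + (-7) + (-3) = -31.
Optimal value attained by: walk 3->3->3->3->3->4.
Answer: (W^⊗5)[3][4] = -31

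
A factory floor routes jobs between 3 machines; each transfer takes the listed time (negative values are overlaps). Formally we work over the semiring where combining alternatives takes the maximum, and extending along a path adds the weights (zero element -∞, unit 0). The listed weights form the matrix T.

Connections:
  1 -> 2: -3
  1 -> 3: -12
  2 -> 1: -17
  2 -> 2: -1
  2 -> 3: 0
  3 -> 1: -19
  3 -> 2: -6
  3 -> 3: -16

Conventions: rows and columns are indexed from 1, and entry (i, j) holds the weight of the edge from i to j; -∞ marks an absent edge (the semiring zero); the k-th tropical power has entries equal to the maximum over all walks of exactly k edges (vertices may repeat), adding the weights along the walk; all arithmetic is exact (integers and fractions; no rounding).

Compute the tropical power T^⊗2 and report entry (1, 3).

T^⊗2:
  [-20, -4, -3]
  [-18, -2, -1]
  [-23, -7, -6]
Key observation: the optimum is the walk 1->2->3, with weight (-3) + 0 = -3.
Optimal value attained by: walk 1->2->3.
Answer: (T^⊗2)[1][3] = -3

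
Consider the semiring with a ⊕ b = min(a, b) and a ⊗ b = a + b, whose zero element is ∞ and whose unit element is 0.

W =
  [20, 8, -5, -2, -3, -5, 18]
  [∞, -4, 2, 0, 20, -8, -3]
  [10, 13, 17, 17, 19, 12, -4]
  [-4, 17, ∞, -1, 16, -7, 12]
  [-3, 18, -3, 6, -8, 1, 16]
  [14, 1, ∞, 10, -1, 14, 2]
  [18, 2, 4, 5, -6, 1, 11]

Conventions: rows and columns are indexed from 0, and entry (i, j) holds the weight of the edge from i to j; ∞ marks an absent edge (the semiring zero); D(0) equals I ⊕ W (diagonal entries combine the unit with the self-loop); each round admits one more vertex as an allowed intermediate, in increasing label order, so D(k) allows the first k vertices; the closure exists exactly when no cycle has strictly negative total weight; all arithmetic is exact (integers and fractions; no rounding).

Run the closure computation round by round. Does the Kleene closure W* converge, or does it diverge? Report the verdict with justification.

Detection: at round 0, diagonal entry (1, 1) turns strictly negative.
Key observation: the cycle 1->1 has total weight (-4), which is strictly negative.
Answer: DIVERGES — negative cycle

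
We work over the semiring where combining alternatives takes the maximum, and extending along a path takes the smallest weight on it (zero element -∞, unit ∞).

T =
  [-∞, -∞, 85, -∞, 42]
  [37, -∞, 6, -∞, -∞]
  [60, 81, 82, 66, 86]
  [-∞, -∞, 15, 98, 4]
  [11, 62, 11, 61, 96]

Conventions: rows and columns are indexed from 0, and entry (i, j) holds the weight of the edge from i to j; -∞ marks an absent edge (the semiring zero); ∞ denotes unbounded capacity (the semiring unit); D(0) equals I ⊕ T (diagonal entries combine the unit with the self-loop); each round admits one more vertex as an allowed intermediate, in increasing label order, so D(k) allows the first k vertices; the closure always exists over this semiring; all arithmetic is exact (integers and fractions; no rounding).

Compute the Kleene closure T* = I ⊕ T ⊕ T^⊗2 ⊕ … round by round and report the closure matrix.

D(0):
  [∞, -∞, 85, -∞, 42]
  [37, ∞, 6, -∞, -∞]
  [60, 81, ∞, 66, 86]
  [-∞, -∞, 15, ∞, 4]
  [11, 62, 11, 61, ∞]
D(1):
  [∞, -∞, 85, -∞, 42]
  [37, ∞, 37, -∞, 37]
  [60, 81, ∞, 66, 86]
  [-∞, -∞, 15, ∞, 4]
  [11, 62, 11, 61, ∞]
D(2):
  [∞, -∞, 85, -∞, 42]
  [37, ∞, 37, -∞, 37]
  [60, 81, ∞, 66, 86]
  [-∞, -∞, 15, ∞, 4]
  [37, 62, 37, 61, ∞]
D(3):
  [∞, 81, 85, 66, 85]
  [37, ∞, 37, 37, 37]
  [60, 81, ∞, 66, 86]
  [15, 15, 15, ∞, 15]
  [37, 62, 37, 61, ∞]
D(4):
  [∞, 81, 85, 66, 85]
  [37, ∞, 37, 37, 37]
  [60, 81, ∞, 66, 86]
  [15, 15, 15, ∞, 15]
  [37, 62, 37, 61, ∞]
D(5):
  [∞, 81, 85, 66, 85]
  [37, ∞, 37, 37, 37]
  [60, 81, ∞, 66, 86]
  [15, 15, 15, ∞, 15]
  [37, 62, 37, 61, ∞]
Answer: T* = [[∞, 81, 85, 66, 85], [37, ∞, 37, 37, 37], [60, 81, ∞, 66, 86], [15, 15, 15, ∞, 15], [37, 62, 37, 61, ∞]]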